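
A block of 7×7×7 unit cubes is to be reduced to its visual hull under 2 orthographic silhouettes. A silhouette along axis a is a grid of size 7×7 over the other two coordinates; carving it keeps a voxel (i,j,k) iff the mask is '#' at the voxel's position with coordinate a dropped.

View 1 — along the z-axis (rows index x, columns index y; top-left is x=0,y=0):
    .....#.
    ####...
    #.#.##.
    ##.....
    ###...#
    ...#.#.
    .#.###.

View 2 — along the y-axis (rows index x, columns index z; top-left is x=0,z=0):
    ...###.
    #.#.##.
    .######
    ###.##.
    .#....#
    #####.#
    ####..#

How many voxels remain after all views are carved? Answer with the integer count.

|visual hull| = 93

before carving: 343 voxels (7×7×7)
carve view 1 (along z, XY-mask fill 21/49): 147 voxels remain
carve view 2 (along y, XZ-mask fill 31/49): 93 voxels remain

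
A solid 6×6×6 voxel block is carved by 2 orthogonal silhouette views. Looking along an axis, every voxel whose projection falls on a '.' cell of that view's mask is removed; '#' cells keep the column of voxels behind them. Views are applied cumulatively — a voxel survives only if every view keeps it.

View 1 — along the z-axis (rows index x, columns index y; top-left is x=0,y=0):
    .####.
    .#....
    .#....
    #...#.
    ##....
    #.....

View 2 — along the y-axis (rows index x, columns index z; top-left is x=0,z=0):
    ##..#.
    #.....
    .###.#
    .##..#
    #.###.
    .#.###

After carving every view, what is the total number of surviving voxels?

initial block: 6^3 = 216
V1 z: intersect with XY mask (11 set) -- 66 left
V2 y: intersect with XZ mask (19 set) -- 35 left

35 voxels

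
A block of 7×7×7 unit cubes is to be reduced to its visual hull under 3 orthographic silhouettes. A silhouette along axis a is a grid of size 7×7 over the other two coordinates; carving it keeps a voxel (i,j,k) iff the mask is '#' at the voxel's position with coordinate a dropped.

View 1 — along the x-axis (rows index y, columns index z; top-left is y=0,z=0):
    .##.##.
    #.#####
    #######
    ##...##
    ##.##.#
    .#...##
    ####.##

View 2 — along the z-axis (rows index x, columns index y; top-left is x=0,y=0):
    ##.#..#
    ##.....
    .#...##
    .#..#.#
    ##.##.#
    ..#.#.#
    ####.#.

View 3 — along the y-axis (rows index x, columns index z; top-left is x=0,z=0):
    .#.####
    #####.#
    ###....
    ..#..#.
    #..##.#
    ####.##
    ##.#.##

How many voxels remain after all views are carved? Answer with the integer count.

remaining voxels: 80

initial block: 7^3 = 343
step 1: project along x, AND mask (35/49) → |grid| = 245
step 2: project along z, AND mask (25/49) → |grid| = 129
step 3: project along y, AND mask (31/49) → |grid| = 80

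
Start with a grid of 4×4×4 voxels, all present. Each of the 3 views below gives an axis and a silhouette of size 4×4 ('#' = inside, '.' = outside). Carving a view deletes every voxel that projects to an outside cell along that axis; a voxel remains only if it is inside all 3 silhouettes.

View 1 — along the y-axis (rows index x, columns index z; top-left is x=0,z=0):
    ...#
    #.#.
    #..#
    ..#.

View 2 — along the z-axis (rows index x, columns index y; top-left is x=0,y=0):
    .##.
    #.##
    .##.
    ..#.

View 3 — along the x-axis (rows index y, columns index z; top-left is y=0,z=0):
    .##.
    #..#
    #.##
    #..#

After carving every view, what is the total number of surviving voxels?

before carving: 64 voxels (4×4×4)
[1] y-view keeps 6 columns → grid now 24
[2] z-view keeps 8 columns → grid now 13
[3] x-view keeps 9 columns → grid now 11

remaining voxels: 11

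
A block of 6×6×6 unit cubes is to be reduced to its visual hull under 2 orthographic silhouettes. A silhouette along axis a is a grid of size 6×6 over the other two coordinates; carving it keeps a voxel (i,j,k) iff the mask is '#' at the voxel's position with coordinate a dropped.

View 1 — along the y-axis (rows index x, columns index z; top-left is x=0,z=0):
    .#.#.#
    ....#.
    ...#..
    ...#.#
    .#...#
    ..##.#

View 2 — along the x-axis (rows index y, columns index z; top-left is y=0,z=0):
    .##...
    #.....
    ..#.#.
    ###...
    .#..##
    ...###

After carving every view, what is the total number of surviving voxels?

start: 6×6×6 = 216 voxels
[1] y-view keeps 12 columns → grid now 72
[2] x-view keeps 14 columns → grid now 24

24 voxels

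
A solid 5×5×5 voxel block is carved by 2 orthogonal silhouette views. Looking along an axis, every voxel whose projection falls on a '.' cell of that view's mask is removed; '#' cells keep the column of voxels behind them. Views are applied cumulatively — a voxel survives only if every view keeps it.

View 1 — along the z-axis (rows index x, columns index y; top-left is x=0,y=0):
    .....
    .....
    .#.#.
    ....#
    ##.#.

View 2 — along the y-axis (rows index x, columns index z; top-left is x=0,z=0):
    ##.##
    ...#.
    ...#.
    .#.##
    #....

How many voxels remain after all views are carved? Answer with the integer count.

|visual hull| = 8

before carving: 125 voxels (5×5×5)
[1] z-view keeps 6 columns → grid now 30
[2] y-view keeps 10 columns → grid now 8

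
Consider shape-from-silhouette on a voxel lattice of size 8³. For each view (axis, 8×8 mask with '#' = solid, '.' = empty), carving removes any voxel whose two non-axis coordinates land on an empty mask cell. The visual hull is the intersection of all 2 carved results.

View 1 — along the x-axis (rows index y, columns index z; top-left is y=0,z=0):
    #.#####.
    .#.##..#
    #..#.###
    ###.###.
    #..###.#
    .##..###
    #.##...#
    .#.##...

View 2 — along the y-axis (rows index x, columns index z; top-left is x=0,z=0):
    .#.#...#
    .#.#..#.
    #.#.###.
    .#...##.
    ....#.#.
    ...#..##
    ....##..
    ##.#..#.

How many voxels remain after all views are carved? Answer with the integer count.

remaining voxels: 118

initial block: 8^3 = 512
  1. axis=0 (YZ plane), |mask|=38  ⇒  voxels=304
  2. axis=1 (XZ plane), |mask|=25  ⇒  voxels=118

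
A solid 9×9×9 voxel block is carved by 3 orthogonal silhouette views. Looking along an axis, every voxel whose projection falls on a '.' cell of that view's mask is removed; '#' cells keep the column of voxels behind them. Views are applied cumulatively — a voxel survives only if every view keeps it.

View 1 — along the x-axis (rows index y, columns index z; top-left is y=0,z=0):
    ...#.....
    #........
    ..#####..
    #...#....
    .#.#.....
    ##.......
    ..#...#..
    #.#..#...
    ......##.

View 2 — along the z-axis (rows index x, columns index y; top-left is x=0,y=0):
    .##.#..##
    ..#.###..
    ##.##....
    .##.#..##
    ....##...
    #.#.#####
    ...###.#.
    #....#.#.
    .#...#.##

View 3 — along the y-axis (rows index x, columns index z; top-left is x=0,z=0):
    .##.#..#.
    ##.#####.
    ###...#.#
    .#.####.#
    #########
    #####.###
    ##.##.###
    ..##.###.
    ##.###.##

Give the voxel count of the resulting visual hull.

start: 9×9×9 = 729 voxels
  1. axis=0 (YZ plane), |mask|=20  ⇒  voxels=180
  2. axis=2 (XY plane), |mask|=38  ⇒  voxels=87
  3. axis=1 (XZ plane), |mask|=58  ⇒  voxels=60

remaining voxels: 60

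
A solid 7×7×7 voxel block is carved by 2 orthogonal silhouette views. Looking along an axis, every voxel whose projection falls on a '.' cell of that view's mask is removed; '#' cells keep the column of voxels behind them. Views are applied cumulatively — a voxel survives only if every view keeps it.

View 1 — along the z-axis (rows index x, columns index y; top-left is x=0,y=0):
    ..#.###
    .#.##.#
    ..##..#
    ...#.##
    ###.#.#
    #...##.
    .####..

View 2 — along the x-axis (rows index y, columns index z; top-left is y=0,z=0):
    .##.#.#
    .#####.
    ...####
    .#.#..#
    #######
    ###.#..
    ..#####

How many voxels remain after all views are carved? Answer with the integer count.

voxel count = 123

start: 7×7×7 = 343 voxels
V1 z: intersect with XY mask (26 set) -- 182 left
V2 x: intersect with YZ mask (32 set) -- 123 left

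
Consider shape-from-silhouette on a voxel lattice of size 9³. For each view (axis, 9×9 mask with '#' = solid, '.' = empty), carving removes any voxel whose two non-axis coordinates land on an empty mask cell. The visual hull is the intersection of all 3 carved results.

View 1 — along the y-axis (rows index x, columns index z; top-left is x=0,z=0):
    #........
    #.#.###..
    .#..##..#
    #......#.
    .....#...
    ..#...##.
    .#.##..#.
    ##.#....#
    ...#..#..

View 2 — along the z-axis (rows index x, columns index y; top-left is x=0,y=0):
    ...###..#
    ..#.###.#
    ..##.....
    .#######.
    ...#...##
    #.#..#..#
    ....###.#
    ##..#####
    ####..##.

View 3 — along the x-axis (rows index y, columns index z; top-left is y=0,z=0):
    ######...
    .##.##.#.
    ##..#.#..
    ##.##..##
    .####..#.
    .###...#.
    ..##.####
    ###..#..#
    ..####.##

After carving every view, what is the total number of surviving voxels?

start: 9×9×9 = 729 voxels
step 1: project along y, AND mask (26/81) → |grid| = 234
step 2: project along z, AND mask (42/81) → |grid| = 122
step 3: project along x, AND mask (47/81) → |grid| = 66

|visual hull| = 66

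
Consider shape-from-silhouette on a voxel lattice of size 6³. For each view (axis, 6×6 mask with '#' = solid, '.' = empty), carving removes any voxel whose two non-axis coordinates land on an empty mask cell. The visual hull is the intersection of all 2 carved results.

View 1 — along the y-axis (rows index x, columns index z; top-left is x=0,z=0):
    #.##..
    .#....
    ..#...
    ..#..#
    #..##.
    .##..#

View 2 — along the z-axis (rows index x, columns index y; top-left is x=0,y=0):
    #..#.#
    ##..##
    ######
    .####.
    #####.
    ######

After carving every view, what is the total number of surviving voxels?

voxel count = 60

before carving: 216 voxels (6×6×6)
carve view 1 (along y, XZ-mask fill 13/36): 78 voxels remain
carve view 2 (along z, XY-mask fill 28/36): 60 voxels remain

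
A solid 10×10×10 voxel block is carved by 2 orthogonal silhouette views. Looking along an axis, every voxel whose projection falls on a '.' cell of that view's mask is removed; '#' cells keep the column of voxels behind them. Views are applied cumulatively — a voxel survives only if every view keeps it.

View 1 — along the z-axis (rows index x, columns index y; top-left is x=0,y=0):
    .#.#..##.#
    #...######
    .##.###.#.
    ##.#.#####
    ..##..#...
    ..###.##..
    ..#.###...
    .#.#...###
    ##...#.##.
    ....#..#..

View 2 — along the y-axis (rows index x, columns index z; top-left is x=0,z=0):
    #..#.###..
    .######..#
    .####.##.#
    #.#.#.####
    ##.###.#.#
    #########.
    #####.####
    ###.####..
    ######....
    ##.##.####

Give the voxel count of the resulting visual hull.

|visual hull| = 355

full grid |V| = 1000
carve view 1 (along z, XY-mask fill 50/100): 500 voxels remain
carve view 2 (along y, XZ-mask fill 72/100): 355 voxels remain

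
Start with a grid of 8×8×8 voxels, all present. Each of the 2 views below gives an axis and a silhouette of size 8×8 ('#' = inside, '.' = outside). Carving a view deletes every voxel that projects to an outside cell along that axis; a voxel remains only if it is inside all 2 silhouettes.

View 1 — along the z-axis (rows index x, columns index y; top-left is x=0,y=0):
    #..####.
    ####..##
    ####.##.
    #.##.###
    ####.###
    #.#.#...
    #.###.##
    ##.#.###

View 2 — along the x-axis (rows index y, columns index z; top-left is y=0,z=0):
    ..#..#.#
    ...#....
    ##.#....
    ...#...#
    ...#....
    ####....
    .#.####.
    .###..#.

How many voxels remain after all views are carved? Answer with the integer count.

voxel count = 138

start: 8×8×8 = 512 voxels
after view 1 [z-axis, 45 of 64 cells solid] → remaining = 360
after view 2 [x-axis, 23 of 64 cells solid] → remaining = 138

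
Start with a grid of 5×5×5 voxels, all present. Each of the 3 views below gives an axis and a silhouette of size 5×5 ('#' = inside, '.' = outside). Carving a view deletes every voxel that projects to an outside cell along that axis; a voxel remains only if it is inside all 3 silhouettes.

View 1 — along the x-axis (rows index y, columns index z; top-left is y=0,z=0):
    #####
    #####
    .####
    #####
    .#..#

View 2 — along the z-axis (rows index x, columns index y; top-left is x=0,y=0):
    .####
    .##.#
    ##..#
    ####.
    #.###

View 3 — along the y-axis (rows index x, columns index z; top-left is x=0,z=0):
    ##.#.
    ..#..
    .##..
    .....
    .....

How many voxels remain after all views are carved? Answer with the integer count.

full grid |V| = 125
  1. axis=0 (YZ plane), |mask|=21  ⇒  voxels=105
  2. axis=2 (XY plane), |mask|=18  ⇒  voxels=74
  3. axis=1 (XZ plane), |mask|=6  ⇒  voxels=16

16 voxels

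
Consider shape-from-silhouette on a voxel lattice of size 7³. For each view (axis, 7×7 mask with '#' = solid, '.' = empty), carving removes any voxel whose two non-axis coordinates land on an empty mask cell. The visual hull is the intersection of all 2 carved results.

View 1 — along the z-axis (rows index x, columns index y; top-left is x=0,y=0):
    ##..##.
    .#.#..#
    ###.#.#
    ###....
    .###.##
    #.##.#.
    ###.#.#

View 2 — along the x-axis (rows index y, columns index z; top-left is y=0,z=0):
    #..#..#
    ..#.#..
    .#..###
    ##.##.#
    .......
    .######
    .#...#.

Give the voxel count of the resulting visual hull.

voxel count = 88

initial block: 7^3 = 343
after view 1 [z-axis, 29 of 49 cells solid] → remaining = 203
after view 2 [x-axis, 22 of 49 cells solid] → remaining = 88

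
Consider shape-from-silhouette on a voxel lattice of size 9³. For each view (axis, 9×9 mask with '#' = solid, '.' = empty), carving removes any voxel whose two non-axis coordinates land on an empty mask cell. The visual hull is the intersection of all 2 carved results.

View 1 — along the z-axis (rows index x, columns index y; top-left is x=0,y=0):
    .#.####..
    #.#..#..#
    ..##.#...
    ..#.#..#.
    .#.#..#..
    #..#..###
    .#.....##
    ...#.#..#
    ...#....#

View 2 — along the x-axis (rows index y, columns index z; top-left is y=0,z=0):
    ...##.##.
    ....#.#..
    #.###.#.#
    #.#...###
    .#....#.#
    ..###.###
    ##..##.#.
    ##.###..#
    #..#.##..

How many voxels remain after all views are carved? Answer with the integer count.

before carving: 729 voxels (9×9×9)
after view 1 [z-axis, 31 of 81 cells solid] → remaining = 279
after view 2 [x-axis, 41 of 81 cells solid] → remaining = 145

145 voxels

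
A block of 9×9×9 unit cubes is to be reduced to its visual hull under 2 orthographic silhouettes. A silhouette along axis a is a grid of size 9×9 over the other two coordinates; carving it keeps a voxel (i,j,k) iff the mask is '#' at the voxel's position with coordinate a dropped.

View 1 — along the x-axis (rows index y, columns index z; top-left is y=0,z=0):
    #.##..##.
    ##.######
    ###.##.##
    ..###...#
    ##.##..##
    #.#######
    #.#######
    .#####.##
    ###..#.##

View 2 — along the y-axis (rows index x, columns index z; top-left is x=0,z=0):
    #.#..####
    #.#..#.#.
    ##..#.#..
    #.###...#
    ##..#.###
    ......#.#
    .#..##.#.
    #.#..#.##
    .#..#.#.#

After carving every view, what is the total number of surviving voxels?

initial block: 9^3 = 729
step 1: project along x, AND mask (59/81) → |grid| = 531
step 2: project along y, AND mask (40/81) → |grid| = 264

voxel count = 264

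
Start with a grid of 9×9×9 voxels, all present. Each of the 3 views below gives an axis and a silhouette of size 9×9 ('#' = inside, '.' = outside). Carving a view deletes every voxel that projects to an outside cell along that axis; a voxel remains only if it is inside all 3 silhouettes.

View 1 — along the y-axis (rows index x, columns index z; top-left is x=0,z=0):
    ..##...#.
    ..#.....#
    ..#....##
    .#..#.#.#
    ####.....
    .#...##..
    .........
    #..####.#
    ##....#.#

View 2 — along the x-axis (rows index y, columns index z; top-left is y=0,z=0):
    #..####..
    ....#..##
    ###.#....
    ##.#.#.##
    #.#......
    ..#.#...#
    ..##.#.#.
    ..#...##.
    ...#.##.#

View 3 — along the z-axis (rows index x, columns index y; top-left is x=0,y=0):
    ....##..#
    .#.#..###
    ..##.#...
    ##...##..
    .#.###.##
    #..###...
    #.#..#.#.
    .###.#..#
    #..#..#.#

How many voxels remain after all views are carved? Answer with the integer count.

initial block: 9^3 = 729
step 1: project along y, AND mask (29/81) → |grid| = 261
step 2: project along x, AND mask (34/81) → |grid| = 108
step 3: project along z, AND mask (38/81) → |grid| = 52

voxel count = 52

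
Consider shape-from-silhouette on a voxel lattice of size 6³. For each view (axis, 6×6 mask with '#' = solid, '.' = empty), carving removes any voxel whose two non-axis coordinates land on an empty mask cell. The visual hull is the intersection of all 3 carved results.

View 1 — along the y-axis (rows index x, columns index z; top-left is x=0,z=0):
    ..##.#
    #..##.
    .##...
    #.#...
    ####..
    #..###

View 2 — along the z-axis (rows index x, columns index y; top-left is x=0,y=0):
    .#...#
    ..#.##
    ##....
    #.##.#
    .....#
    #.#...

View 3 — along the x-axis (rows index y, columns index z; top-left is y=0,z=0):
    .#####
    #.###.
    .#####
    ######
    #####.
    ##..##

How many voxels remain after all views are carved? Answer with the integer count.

voxel count = 26

start: 6×6×6 = 216 voxels
after view 1 [y-axis, 18 of 36 cells solid] → remaining = 108
after view 2 [z-axis, 14 of 36 cells solid] → remaining = 39
after view 3 [x-axis, 29 of 36 cells solid] → remaining = 26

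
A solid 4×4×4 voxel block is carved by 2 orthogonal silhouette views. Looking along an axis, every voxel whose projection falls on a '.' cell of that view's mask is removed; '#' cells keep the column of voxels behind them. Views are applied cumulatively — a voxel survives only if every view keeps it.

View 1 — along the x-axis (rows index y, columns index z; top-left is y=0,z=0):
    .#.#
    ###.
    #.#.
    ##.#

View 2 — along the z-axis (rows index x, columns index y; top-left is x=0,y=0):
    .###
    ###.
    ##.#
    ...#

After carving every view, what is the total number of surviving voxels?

remaining voxels: 26

full grid |V| = 64
  1. axis=0 (YZ plane), |mask|=10  ⇒  voxels=40
  2. axis=2 (XY plane), |mask|=10  ⇒  voxels=26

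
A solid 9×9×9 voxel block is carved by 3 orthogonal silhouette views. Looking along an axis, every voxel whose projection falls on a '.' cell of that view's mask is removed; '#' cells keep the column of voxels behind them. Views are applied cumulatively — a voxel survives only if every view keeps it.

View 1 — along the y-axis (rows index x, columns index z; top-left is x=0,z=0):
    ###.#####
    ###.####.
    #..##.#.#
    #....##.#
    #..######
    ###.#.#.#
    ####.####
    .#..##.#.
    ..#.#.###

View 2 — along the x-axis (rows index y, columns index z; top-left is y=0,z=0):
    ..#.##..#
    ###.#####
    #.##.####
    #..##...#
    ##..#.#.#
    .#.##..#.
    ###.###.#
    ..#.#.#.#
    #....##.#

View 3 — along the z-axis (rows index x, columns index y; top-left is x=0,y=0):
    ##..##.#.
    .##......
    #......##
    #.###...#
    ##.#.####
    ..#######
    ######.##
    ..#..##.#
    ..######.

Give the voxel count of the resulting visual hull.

remaining voxels: 176

initial block: 9^3 = 729
after view 1 [y-axis, 54 of 81 cells solid] → remaining = 486
after view 2 [x-axis, 47 of 81 cells solid] → remaining = 297
after view 3 [z-axis, 47 of 81 cells solid] → remaining = 176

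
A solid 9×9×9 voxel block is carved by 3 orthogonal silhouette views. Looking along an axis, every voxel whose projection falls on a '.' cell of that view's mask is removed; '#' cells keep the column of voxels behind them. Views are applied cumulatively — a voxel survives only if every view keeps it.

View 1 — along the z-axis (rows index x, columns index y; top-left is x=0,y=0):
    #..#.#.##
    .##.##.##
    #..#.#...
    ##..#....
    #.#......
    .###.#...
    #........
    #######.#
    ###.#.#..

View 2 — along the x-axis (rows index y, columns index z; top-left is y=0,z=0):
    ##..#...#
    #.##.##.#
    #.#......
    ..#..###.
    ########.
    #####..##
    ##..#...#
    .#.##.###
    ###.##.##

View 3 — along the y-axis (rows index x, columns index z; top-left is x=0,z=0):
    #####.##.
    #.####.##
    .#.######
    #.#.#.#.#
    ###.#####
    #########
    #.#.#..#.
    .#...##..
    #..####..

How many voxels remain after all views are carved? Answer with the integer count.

|visual hull| = 126

full grid |V| = 729
step 1: project along z, AND mask (37/81) → |grid| = 333
step 2: project along x, AND mask (48/81) → |grid| = 192
step 3: project along y, AND mask (55/81) → |grid| = 126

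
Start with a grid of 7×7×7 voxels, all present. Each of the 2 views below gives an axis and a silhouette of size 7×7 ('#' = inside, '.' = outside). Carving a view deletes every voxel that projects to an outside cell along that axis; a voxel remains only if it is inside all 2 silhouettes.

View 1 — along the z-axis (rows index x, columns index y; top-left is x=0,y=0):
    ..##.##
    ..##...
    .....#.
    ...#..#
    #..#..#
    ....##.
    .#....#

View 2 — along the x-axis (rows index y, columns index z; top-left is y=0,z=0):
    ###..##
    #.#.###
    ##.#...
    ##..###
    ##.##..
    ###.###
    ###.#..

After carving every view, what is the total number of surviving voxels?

initial block: 7^3 = 343
  1. axis=2 (XY plane), |mask|=16  ⇒  voxels=112
  2. axis=0 (YZ plane), |mask|=32  ⇒  voxels=74

74 voxels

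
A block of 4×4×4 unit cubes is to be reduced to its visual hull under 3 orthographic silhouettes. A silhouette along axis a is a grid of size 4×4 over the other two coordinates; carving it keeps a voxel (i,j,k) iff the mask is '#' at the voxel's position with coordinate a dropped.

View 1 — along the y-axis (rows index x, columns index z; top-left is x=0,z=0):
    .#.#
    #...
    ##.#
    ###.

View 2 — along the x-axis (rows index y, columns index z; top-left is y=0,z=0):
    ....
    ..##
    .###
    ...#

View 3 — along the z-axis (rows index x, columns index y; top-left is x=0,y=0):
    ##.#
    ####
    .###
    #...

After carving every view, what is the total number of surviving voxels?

initial block: 4^3 = 64
  1. axis=1 (XZ plane), |mask|=9  ⇒  voxels=36
  2. axis=0 (YZ plane), |mask|=6  ⇒  voxels=11
  3. axis=2 (XY plane), |mask|=11  ⇒  voxels=6

remaining voxels: 6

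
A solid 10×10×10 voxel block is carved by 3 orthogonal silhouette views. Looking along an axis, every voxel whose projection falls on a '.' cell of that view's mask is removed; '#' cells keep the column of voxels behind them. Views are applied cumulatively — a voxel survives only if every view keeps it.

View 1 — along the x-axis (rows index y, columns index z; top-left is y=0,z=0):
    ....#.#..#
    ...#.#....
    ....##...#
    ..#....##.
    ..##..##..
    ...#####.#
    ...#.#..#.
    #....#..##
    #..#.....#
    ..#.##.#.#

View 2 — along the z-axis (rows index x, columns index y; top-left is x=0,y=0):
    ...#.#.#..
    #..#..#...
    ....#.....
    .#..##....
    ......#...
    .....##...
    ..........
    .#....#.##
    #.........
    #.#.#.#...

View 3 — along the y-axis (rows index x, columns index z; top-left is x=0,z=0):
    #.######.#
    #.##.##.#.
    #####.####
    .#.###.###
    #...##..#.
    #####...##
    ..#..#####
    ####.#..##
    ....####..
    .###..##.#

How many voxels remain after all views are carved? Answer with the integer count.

initial block: 10^3 = 1000
V1 x: intersect with YZ mask (36 set) -- 360 left
V2 z: intersect with XY mask (22 set) -- 79 left
V3 y: intersect with XZ mask (64 set) -- 58 left

|visual hull| = 58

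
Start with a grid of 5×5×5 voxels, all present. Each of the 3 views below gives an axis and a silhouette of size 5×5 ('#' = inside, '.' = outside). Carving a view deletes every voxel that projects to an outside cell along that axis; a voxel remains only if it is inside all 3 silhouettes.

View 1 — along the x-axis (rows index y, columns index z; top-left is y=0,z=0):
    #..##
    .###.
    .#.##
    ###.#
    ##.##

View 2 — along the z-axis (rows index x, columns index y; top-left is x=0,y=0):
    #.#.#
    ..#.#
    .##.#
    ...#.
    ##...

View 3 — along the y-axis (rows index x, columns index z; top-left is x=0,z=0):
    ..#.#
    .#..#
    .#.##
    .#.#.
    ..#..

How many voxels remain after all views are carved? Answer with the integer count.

17 voxels

start: 5×5×5 = 125 voxels
[1] x-view keeps 17 columns → grid now 85
[2] z-view keeps 11 columns → grid now 37
[3] y-view keeps 10 columns → grid now 17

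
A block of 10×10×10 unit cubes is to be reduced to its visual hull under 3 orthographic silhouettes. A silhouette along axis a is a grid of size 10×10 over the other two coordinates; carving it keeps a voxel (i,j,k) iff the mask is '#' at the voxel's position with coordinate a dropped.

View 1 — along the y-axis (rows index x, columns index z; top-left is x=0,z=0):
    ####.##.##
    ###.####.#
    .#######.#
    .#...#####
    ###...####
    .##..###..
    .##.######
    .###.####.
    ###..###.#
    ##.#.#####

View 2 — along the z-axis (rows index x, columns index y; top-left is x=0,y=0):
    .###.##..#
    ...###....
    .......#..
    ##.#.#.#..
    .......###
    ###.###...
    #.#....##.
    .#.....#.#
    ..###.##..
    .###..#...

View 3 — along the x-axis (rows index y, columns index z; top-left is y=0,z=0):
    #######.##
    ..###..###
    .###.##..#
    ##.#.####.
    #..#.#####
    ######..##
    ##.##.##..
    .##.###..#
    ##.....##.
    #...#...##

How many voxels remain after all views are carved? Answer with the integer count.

voxel count = 178

initial block: 10^3 = 1000
carve view 1 (along y, XZ-mask fill 72/100): 720 voxels remain
carve view 2 (along z, XY-mask fill 40/100): 281 voxels remain
carve view 3 (along x, YZ-mask fill 63/100): 178 voxels remain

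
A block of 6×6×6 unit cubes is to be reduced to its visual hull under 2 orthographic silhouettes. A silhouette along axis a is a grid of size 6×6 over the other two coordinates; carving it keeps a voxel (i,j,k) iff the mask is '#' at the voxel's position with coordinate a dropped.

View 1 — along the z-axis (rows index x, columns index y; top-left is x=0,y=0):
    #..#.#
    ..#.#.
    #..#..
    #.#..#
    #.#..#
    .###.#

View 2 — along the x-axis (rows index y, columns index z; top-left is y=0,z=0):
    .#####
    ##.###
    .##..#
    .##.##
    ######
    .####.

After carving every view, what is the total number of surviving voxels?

voxel count = 71

full grid |V| = 216
carve view 1 (along z, XY-mask fill 17/36): 102 voxels remain
carve view 2 (along x, YZ-mask fill 27/36): 71 voxels remain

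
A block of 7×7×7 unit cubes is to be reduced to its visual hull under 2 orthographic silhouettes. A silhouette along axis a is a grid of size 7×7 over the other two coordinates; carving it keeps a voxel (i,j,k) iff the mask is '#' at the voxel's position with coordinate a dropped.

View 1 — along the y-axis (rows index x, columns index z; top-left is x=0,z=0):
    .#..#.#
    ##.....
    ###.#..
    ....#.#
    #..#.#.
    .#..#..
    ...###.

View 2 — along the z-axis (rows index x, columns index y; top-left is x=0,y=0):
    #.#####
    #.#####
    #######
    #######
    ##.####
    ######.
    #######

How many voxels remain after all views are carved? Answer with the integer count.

123 voxels

initial block: 7^3 = 343
after view 1 [y-axis, 19 of 49 cells solid] → remaining = 133
after view 2 [z-axis, 45 of 49 cells solid] → remaining = 123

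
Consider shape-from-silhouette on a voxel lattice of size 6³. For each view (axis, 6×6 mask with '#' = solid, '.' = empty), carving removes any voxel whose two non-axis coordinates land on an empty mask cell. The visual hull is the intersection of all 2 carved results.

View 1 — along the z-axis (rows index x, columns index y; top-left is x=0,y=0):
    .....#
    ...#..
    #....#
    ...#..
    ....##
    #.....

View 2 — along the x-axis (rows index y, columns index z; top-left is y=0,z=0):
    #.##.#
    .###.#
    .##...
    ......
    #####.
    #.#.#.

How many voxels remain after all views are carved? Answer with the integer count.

22 voxels

start: 6×6×6 = 216 voxels
V1 z: intersect with XY mask (8 set) -- 48 left
V2 x: intersect with YZ mask (18 set) -- 22 left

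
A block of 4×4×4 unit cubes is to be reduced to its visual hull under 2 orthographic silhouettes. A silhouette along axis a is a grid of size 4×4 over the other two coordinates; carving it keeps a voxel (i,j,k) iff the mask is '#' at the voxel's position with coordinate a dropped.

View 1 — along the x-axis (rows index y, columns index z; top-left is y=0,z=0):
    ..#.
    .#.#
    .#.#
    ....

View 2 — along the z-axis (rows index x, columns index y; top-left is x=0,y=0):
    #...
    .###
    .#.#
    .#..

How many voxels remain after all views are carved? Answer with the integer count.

voxel count = 9

start: 4×4×4 = 64 voxels
step 1: project along x, AND mask (5/16) → |grid| = 20
step 2: project along z, AND mask (7/16) → |grid| = 9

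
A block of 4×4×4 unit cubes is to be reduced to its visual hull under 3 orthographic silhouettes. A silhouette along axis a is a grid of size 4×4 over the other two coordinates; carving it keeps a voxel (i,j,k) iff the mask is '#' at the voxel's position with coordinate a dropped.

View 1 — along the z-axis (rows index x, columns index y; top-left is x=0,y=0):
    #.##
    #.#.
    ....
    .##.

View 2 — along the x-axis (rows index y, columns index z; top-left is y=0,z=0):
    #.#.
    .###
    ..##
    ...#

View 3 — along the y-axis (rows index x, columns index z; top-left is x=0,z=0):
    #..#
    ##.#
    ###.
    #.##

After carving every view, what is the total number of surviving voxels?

before carving: 64 voxels (4×4×4)
[1] z-view keeps 7 columns → grid now 28
[2] x-view keeps 8 columns → grid now 14
[3] y-view keeps 11 columns → grid now 9

voxel count = 9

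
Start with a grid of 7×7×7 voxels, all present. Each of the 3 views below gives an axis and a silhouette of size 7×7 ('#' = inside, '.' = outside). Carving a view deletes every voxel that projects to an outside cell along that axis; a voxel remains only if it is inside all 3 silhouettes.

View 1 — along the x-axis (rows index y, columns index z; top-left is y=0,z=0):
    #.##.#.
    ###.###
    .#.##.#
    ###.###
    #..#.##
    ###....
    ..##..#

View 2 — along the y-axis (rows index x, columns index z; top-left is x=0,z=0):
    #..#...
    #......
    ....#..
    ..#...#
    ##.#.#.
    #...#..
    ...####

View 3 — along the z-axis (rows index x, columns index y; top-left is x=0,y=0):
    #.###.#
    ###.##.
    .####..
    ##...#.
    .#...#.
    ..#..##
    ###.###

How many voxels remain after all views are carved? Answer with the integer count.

full grid |V| = 343
carve view 1 (along x, YZ-mask fill 30/49): 210 voxels remain
carve view 2 (along y, XZ-mask fill 16/49): 68 voxels remain
carve view 3 (along z, XY-mask fill 28/49): 38 voxels remain

voxel count = 38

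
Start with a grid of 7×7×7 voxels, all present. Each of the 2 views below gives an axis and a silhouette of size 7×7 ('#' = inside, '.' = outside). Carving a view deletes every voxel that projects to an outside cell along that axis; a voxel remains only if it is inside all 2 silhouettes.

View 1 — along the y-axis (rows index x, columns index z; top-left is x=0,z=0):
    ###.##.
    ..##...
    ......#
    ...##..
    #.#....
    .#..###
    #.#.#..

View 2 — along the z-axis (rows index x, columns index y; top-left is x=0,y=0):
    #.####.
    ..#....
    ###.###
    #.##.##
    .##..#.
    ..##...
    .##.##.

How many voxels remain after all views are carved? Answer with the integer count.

|visual hull| = 69

start: 7×7×7 = 343 voxels
carve view 1 (along y, XZ-mask fill 19/49): 133 voxels remain
carve view 2 (along z, XY-mask fill 26/49): 69 voxels remain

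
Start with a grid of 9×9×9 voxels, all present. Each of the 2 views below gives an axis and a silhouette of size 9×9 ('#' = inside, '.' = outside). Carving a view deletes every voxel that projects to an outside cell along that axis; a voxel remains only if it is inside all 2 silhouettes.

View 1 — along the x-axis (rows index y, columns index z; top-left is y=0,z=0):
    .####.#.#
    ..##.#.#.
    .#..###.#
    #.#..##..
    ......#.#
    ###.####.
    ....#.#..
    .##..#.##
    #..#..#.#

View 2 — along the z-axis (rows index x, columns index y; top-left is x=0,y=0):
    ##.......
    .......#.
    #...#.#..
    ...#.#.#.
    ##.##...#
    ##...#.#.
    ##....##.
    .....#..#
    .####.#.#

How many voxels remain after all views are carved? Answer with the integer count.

initial block: 9^3 = 729
after view 1 [x-axis, 39 of 81 cells solid] → remaining = 351
after view 2 [z-axis, 30 of 81 cells solid] → remaining = 132

voxel count = 132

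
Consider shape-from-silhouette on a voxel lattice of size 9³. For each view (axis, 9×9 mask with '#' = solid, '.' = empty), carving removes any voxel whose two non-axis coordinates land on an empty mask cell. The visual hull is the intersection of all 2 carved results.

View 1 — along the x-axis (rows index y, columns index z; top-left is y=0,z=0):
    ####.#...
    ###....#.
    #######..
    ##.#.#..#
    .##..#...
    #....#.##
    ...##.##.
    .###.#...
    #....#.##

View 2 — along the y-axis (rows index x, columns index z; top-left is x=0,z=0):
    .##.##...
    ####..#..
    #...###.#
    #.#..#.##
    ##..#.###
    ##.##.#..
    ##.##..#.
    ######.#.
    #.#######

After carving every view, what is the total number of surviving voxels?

voxel count = 225

before carving: 729 voxels (9×9×9)
[1] x-view keeps 40 columns → grid now 360
[2] y-view keeps 50 columns → grid now 225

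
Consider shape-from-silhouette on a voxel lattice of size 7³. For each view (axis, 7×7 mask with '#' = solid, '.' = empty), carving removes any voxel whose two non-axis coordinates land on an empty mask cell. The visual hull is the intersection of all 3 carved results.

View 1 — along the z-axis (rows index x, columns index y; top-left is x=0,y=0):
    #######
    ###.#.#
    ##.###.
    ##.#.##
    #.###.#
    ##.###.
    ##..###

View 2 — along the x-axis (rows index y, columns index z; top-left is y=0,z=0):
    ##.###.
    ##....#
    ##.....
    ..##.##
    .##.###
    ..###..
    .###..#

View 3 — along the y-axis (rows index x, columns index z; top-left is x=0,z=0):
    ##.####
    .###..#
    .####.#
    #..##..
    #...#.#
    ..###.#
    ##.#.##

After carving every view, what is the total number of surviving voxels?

|visual hull| = 90

before carving: 343 voxels (7×7×7)
carve view 1 (along z, XY-mask fill 37/49): 259 voxels remain
carve view 2 (along x, YZ-mask fill 26/49): 144 voxels remain
carve view 3 (along y, XZ-mask fill 30/49): 90 voxels remain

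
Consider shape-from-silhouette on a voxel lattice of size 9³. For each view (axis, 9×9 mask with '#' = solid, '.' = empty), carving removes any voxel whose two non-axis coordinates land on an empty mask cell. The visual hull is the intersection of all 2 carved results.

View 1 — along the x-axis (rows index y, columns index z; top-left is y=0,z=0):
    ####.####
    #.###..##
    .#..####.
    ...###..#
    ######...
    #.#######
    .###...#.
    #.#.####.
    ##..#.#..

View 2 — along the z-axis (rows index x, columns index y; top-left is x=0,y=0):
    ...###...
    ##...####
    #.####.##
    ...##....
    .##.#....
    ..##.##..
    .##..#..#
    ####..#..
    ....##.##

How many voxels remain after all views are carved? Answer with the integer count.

voxel count = 217

before carving: 729 voxels (9×9×9)
after view 1 [x-axis, 51 of 81 cells solid] → remaining = 459
after view 2 [z-axis, 38 of 81 cells solid] → remaining = 217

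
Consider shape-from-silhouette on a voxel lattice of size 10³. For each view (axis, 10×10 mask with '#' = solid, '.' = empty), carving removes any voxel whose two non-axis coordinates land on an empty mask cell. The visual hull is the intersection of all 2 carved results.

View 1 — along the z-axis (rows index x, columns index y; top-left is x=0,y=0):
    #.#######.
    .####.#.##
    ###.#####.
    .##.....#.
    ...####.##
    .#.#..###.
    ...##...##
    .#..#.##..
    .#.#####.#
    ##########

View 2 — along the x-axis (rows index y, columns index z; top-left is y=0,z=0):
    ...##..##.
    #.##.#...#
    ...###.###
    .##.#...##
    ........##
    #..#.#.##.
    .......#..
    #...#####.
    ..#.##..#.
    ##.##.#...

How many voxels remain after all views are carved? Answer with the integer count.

full grid |V| = 1000
V1 z: intersect with XY mask (62 set) -- 620 left
V2 x: intersect with YZ mask (43 set) -- 254 left

|visual hull| = 254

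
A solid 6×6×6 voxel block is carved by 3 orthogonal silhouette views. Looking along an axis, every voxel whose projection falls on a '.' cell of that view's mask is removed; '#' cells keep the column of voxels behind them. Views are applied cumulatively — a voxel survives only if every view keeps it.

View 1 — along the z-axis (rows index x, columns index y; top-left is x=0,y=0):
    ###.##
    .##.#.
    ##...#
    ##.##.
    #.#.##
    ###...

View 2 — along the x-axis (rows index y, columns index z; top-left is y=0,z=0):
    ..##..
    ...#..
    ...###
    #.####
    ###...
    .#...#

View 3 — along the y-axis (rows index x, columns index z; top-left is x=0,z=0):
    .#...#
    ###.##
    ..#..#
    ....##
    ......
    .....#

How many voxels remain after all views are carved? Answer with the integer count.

voxel count = 14

before carving: 216 voxels (6×6×6)
[1] z-view keeps 22 columns → grid now 132
[2] x-view keeps 16 columns → grid now 50
[3] y-view keeps 12 columns → grid now 14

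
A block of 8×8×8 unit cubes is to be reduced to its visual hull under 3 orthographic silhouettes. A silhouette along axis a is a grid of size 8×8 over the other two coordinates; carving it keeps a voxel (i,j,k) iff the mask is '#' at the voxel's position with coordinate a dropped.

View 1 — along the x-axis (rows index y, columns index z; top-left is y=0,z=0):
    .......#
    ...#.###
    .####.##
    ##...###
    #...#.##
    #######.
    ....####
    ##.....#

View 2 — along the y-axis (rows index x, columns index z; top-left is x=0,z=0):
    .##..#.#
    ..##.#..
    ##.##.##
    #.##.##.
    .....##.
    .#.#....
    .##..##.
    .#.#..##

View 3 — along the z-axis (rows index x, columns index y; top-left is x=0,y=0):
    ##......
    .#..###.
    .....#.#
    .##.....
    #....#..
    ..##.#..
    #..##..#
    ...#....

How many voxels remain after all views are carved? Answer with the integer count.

voxel count = 38

initial block: 8^3 = 512
  1. axis=0 (YZ plane), |mask|=34  ⇒  voxels=272
  2. axis=1 (XZ plane), |mask|=30  ⇒  voxels=126
  3. axis=2 (XY plane), |mask|=20  ⇒  voxels=38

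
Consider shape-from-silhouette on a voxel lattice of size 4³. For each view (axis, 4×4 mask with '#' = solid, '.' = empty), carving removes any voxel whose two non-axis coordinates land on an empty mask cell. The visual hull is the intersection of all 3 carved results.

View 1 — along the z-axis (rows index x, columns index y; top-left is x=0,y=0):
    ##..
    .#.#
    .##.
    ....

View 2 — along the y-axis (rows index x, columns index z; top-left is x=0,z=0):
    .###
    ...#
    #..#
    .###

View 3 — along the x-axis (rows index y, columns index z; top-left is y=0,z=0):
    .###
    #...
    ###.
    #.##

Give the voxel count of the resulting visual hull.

|visual hull| = 6

full grid |V| = 64
carve view 1 (along z, XY-mask fill 6/16): 24 voxels remain
carve view 2 (along y, XZ-mask fill 9/16): 12 voxels remain
carve view 3 (along x, YZ-mask fill 10/16): 6 voxels remain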